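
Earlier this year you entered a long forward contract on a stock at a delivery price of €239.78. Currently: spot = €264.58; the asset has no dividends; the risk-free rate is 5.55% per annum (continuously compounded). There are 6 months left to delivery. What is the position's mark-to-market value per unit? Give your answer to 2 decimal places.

Current fair forward for the remaining 6 months: F = S·e^(r·T), r = 0.0555
F = 264.58 · e^(0.0555 × 6/12) = 264.58 × 1.028139 = 272.0250
Value of long forward = (F − K)·e^(−rT) = (272.0250 − 239.78) · e^(−0.0555·6/12)
= 32.2450 × 0.972631 = 31.36

€31.36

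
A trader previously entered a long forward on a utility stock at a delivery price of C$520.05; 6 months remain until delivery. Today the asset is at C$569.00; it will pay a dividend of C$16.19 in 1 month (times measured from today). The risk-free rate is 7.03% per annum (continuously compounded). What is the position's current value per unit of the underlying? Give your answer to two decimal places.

PV(remaining dividends) I = 16.19·e^(−0.0703·1/12) = 16.0954
Current forward F = (S − I)·e^(rT) = (569.00 − 16.0954)·e^(0.0703·6/12) = 552.9046 × 1.035775 = 572.6848
Value (long) = (F − K)·e^(−rT) = (572.6848 − 520.05) × 0.965461 = 50.8168
Value = C$50.82

C$50.82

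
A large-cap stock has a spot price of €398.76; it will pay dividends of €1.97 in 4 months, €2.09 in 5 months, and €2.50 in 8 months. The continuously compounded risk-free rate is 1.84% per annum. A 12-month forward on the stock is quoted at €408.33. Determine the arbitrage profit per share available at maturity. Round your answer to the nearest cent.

PV(dividends) I = 1.97·e^(−0.0184·4/12) + 2.09·e^(−0.0184·5/12) + 2.50·e^(−0.0184·8/12) = 6.5015
Fair forward F* = (S − I)·e^(rT) = (398.76 − 6.5015)·e^0.018400 = 392.2585 × 1.018570 = 399.5427
Market €408.33 > fair 399.5427: forward overpriced → cash-and-carry (borrow at r, buy the stock and collect the dividends, short the forward).
Profit at T = |F_mkt − F*| = |408.33 − 399.5427| = €8.79 per share

€8.79 per share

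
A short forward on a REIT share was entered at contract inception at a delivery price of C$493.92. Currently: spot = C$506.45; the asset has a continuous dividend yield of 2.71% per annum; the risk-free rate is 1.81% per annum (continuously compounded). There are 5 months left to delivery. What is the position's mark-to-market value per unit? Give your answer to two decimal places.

-C$10.55

Current fair forward for the remaining 5 months: F = S·e^((r − q)·T), (r − q) = 0.0181 − 0.0271 = -0.0090
F = 506.45 · e^(-0.0090 × 5/12) = 506.45 × 0.996257 = 504.5544
Value of long forward = (F − K)·e^(−rT) = (504.5544 − 493.92) · e^(−0.0181·5/12)
= 10.6344 × 0.992487 = 10.55
Short position value = −(long value) = -C$10.55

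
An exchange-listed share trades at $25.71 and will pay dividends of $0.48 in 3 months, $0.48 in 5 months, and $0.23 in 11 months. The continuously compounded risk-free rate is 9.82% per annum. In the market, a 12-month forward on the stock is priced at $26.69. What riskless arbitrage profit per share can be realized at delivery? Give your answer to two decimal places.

PV(dividends) I = 0.48·e^(−0.0982·3/12) + 0.48·e^(−0.0982·5/12) + 0.23·e^(−0.0982·11/12) = 1.1393
Fair forward F* = (S − I)·e^(rT) = (25.71 − 1.1393)·e^0.098200 = 24.5707 × 1.103183 = 27.1060
Market $26.69 < fair 27.1060: forward underpriced → reverse cash-and-carry (short the stock, invest proceeds at r, pay the dividends, go long the forward).
Profit at T = |F_mkt − F*| = |26.69 − 27.1060| = $0.42 per share

$0.42 per share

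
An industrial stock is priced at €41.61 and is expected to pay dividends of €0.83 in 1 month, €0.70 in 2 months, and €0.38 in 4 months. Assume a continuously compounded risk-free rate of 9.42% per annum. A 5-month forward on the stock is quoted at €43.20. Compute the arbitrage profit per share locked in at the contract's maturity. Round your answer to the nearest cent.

€1.88 per share

PV(dividends) I = 0.83·e^(−0.0942·1/12) + 0.70·e^(−0.0942·2/12) + 0.38·e^(−0.0942·4/12) = 1.8809
Fair forward F* = (S − I)·e^(rT) = (41.61 − 1.8809)·e^0.039250 = 39.7291 × 1.040030 = 41.3195
Market €43.20 > fair 41.3195: forward overpriced → cash-and-carry (borrow at r, buy the stock and collect the dividends, short the forward).
Profit at T = |F_mkt − F*| = |43.20 − 41.3195| = €1.88 per share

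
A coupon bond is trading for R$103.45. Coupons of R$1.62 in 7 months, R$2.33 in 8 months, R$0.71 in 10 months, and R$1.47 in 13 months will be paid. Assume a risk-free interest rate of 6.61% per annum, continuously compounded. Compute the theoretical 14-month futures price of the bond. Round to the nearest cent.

PV(coupons) I = 1.62·e^(−0.0661·7/12) + 2.33·e^(−0.0661·8/12) + 0.71·e^(−0.0661·10/12) + 1.47·e^(−0.0661·13/12)
I = 1.5587 + 2.2296 + 0.6719 + 1.3684 = 5.8286
F = (S − I)·e^(rT) = (103.45 − 5.8286) · e^(0.0661·14/12)
= 97.6214 · e^0.077117 = 97.6214 × 1.080168 = R$105.45

R$105.45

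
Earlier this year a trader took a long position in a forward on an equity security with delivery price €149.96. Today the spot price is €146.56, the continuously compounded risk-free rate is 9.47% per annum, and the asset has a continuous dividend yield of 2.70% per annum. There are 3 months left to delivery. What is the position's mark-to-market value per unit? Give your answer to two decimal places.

-€0.88

Current fair forward for the remaining 3 months: F = S·e^((r − q)·T), (r − q) = 0.0947 − 0.0270 = 0.0677
F = 146.56 · e^(0.0677 × 3/12) = 146.56 × 1.017069 = 149.0616
Value of long forward = (F − K)·e^(−rT) = (149.0616 − 149.96) · e^(−0.0947·3/12)
= -0.8984 × 0.976603 = -0.88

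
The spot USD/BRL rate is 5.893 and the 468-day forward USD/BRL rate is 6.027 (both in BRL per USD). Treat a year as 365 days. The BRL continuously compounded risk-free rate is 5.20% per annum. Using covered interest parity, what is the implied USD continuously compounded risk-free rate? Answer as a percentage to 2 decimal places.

3.45%

F = S·e^((r_BRL − r_USD)T) ⇒ r_USD = r_BRL − ln(F/S)/T
ln(6.027/5.893) = 0.022484; /(468/365) = 0.017536
r_USD = 0.0520 − 0.017536 = 0.034464
r_USD = 3.45%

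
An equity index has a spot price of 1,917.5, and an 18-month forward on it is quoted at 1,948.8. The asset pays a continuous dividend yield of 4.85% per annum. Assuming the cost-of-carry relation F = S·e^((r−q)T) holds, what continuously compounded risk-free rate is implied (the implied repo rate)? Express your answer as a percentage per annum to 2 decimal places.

From F = S·e^((r−q)T): (r − q) = ln(F/S)/T
ln(1948.8/1917.5) = ln(1.016323) = 0.016191
(r − q) = 0.016191 / (18/12) = 0.010794
r = ln(F/S)/T + q = 0.010794 + 0.0485 = 0.059294
r = 5.93%

5.93%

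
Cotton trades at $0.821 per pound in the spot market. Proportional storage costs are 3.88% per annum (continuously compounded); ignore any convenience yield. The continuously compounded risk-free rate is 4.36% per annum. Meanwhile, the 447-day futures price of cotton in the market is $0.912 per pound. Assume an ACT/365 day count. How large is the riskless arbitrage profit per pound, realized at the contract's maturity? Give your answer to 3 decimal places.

Fair futures: F* = S·e^(carry·T), with carry = (r + u) = 0.0436 + 0.0388 = 0.0824
F* = 0.821 · e^(0.0824 × 447/365) = 0.821 · e^0.100912 = 0.821 × 1.106179 = $0.9082
Market $0.912 > fair $0.9082: forward overpriced → cash-and-carry (buy spot, short the forward).
At maturity, profit = |F_mkt − F*| = |0.912 − 0.9082| = $0.004 per pound

$0.004 per pound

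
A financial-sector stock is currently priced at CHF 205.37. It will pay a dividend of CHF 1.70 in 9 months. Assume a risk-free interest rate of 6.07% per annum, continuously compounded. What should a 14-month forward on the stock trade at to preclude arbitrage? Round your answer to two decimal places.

CHF 218.70

PV(dividends) I = 1.70·e^(−0.0607·9/12)
I = 1.6243
F = (S − I)·e^(rT) = (205.37 − 1.6243) · e^(0.0607·14/12)
= 203.7457 · e^0.070817 = 203.7457 × 1.073385 = CHF 218.70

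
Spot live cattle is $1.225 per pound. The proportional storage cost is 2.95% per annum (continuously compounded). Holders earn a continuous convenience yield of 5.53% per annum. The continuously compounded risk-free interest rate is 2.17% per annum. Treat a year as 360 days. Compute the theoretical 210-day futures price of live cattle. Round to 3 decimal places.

$1.222 per pound

Net carry = r + u − y = 0.0217 + 0.0295 − 0.0553 = -0.0041
F = S·e^((r+u−y)T) = 1.225 · e^(-0.0041 × 210/360) = 1.225 · e^-0.002392
= 1.225 × 0.997611 = $1.222 per pound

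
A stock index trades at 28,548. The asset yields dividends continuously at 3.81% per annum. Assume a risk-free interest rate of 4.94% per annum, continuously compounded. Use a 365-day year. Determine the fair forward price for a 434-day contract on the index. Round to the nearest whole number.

F = S·e^((r − q)T) = 28548 · e^((0.0494 − 0.0381) × 434/365)
= 28548 · e^0.013436 = 28548 × 1.013527
F = 28,934

28,934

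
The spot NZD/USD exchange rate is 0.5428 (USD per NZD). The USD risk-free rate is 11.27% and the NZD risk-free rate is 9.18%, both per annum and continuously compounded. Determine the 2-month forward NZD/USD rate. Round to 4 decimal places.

F = S·e^((r_USD − r_NZD)T) = 0.5428 · e^((0.1127 − 0.0918) × 2/12)
= 0.5428 · e^0.003483 = 0.5428 × 1.003489
F = 0.5447 USD per NZD

0.5447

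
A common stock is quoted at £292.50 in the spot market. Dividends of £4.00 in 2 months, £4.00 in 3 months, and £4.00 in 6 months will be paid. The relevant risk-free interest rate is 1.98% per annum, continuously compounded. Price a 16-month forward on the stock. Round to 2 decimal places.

PV(dividends) I = 4.00·e^(−0.0198·2/12) + 4.00·e^(−0.0198·3/12) + 4.00·e^(−0.0198·6/12)
I = 3.9868 + 3.9802 + 3.9606 = 11.9276
F = (S − I)·e^(rT) = (292.50 − 11.9276) · e^(0.0198·16/12)
= 280.5724 · e^0.026400 = 280.5724 × 1.026752 = £288.08

£288.08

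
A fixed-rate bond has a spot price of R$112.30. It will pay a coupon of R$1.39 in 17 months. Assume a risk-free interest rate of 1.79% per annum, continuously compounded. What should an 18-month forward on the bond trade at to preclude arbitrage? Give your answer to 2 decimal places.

R$113.96

PV(coupons) I = 1.39·e^(−0.0179·17/12)
I = 1.3552
F = (S − I)·e^(rT) = (112.30 − 1.3552) · e^(0.0179·18/12)
= 110.9448 · e^0.026850 = 110.9448 × 1.027214 = R$113.96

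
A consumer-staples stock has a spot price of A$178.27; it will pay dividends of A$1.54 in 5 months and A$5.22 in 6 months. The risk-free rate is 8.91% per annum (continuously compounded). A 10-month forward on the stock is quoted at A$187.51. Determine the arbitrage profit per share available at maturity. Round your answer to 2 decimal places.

A$2.48 per share

PV(dividends) I = 1.54·e^(−0.0891·5/12) + 5.22·e^(−0.0891·6/12) = 6.4764
Fair forward F* = (S − I)·e^(rT) = (178.27 − 6.4764)·e^0.074250 = 171.7936 × 1.077076 = 185.0348
Market A$187.51 > fair 185.0348: forward overpriced → cash-and-carry (borrow at r, buy the stock and collect the dividends, short the forward).
Profit at T = |F_mkt − F*| = |187.51 − 185.0348| = A$2.48 per share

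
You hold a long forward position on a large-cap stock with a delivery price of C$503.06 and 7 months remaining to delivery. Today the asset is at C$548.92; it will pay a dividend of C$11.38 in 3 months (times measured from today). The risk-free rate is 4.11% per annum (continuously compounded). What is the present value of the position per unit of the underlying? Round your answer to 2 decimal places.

C$46.51

PV(remaining dividends) I = 11.38·e^(−0.0411·3/12) = 11.2637
Current forward F = (S − I)·e^(rT) = (548.92 − 11.2637)·e^(0.0411·7/12) = 537.6563 × 1.024265 = 550.7025
Value (long) = (F − K)·e^(−rT) = (550.7025 − 503.06) × 0.976310 = 46.5138
Value = C$46.51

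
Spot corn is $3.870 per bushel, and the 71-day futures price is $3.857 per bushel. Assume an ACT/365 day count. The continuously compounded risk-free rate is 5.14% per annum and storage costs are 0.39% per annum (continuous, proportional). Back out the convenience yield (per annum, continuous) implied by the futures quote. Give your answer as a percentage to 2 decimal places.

F = S·e^((r+u−y)T) ⇒ (r+u−y) = ln(F/S)/T
ln(3.857/3.870) = -0.003365; /T ⇒ -0.017299
y = r + u − ln(F/S)/T = 0.0514 + 0.0039 + 0.017299 = 0.072599
y = 7.26%

7.26%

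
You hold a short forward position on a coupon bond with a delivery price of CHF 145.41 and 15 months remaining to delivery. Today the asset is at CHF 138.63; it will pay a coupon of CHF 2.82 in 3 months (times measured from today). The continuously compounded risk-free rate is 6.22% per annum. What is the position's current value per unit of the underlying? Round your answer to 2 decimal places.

-CHF 1.32

PV(remaining coupons) I = 2.82·e^(−0.0622·3/12) = 2.7765
Current forward F = (S − I)·e^(rT) = (138.63 − 2.7765)·e^(0.0622·15/12) = 135.8535 × 1.080852 = 146.8375
Value (long) = (F − K)·e^(−rT) = (146.8375 − 145.41) × 0.925196 = 1.3207
Short position value = −(long value) = -CHF 1.32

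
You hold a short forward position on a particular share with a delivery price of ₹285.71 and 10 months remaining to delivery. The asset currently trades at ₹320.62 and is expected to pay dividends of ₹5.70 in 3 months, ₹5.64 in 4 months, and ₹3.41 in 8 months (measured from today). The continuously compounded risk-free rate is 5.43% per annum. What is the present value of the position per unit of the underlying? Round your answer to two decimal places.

PV(remaining dividends) I = 5.70·e^(−0.0543·3/12) + 5.64·e^(−0.0543·4/12) + 3.41·e^(−0.0543·8/12) = 14.4507
Current forward F = (S − I)·e^(rT) = (320.62 − 14.4507)·e^(0.0543·10/12) = 306.1693 × 1.046289 = 320.3416
Value (long) = (F − K)·e^(−rT) = (320.3416 − 285.71) × 0.955759 = 33.0995
Short position value = −(long value) = -₹33.10

-₹33.10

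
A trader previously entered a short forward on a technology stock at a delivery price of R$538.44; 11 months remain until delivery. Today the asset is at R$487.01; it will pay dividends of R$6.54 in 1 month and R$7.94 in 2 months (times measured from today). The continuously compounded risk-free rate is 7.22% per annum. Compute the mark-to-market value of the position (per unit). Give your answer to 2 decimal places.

R$31.29

PV(remaining dividends) I = 6.54·e^(−0.0722·1/12) + 7.94·e^(−0.0722·2/12) = 14.3458
Current forward F = (S − I)·e^(rT) = (487.01 − 14.3458)·e^(0.0722·11/12) = 472.6642 × 1.068423 = 505.0053
Value (long) = (F − K)·e^(−rT) = (505.0053 − 538.44) × 0.935959 = -31.2935
Short position value = −(long value) = R$31.29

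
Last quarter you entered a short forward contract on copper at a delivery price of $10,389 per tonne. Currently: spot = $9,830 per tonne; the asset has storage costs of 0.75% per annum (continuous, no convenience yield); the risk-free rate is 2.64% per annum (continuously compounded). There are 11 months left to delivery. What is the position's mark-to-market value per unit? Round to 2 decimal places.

$242.79 per tonne

Current fair forward for the remaining 11 months: F = S·e^((r + u)·T), (r + u) = 0.0264 + 0.0075 = 0.0339
F = 9830 · e^(0.0339 × 11/12) = 9830 × 1.03156287 = 10140.2630
Value of long forward = (F − K)·e^(−rT) = (10140.2630 − 10389) · e^(−0.0264·11/12)
= -248.7370 × 0.97609047 = -242.79
Short position value = −(long value) = $242.79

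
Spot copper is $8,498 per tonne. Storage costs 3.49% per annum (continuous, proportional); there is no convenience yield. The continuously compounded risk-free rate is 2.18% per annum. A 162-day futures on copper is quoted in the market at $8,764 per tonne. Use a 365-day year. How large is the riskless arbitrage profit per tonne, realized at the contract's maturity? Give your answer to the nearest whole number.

Fair futures: F* = S·e^(carry·T), with carry = (r + u) = 0.0218 + 0.0349 = 0.0567
F* = 8498 · e^(0.0567 × 162/365) = 8498 · e^0.025165 = 8498 × 1.025484 = $8714.5630
Market $8764 > fair $8714.5630: forward overpriced → cash-and-carry (buy spot, short the forward).
At maturity, profit = |F_mkt − F*| = |8764 − 8714.5630| = $49 per tonne

$49 per tonne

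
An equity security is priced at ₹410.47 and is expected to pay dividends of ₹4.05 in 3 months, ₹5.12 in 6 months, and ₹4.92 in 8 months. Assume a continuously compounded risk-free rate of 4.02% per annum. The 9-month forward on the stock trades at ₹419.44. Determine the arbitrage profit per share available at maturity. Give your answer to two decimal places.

PV(dividends) I = 4.05·e^(−0.0402·3/12) + 5.12·e^(−0.0402·6/12) + 4.92·e^(−0.0402·8/12) = 13.8175
Fair forward F* = (S − I)·e^(rT) = (410.47 − 13.8175)·e^0.030150 = 396.6525 × 1.030609 = 408.7936
Market ₹419.44 > fair 408.7936: forward overpriced → cash-and-carry (borrow at r, buy the stock and collect the dividends, short the forward).
Profit at T = |F_mkt − F*| = |419.44 − 408.7936| = ₹10.65 per share

₹10.65 per share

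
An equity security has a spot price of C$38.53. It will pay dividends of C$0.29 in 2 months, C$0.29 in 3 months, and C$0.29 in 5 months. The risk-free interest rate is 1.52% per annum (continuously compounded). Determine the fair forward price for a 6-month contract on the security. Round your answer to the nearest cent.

PV(dividends) I = 0.29·e^(−0.0152·2/12) + 0.29·e^(−0.0152·3/12) + 0.29·e^(−0.0152·5/12)
I = 0.2893 + 0.2889 + 0.2882 = 0.8664
F = (S − I)·e^(rT) = (38.53 − 0.8664) · e^(0.0152·6/12)
= 37.6636 · e^0.007600 = 37.6636 × 1.007629 = C$37.95

C$37.95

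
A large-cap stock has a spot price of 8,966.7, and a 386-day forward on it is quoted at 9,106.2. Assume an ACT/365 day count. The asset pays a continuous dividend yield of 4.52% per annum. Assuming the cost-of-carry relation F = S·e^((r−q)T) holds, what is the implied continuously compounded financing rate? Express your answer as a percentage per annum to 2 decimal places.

From F = S·e^((r−q)T): (r − q) = ln(F/S)/T
ln(9106.2/8966.7) = ln(1.015558) = 0.015438
(r − q) = 0.015438 / (386/365) = 0.014598
r = ln(F/S)/T + q = 0.014598 + 0.0452 = 0.059798
r = 5.98%

5.98%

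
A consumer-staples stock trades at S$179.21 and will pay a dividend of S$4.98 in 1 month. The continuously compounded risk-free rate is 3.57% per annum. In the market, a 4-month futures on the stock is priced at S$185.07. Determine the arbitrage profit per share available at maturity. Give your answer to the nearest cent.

PV(dividends) I = 4.98·e^(−0.0357·1/12) = 4.9652
Fair futures F* = (S − I)·e^(rT) = (179.21 − 4.9652)·e^0.011900 = 174.2448 × 1.011971 = 176.3307
Market S$185.07 > fair 176.3307: forward overpriced → cash-and-carry (borrow at r, buy the stock and collect the dividends, short the forward).
Profit at T = |F_mkt − F*| = |185.07 − 176.3307| = S$8.74 per share

S$8.74 per share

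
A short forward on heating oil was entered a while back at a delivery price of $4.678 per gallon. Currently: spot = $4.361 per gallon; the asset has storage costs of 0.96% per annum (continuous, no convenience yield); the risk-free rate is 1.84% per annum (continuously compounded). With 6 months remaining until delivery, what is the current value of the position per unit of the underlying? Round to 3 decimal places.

$0.253 per gallon

Current fair forward for the remaining 6 months: F = S·e^((r + u)·T), (r + u) = 0.0184 + 0.0096 = 0.0280
F = 4.361 · e^(0.0280 × 6/12) = 4.361 × 1.014098 = 4.4225
Value of long forward = (F − K)·e^(−rT) = (4.4225 − 4.678) · e^(−0.0184·6/12)
= -0.2555 × 0.990842 = -0.253
Short position value = −(long value) = $0.253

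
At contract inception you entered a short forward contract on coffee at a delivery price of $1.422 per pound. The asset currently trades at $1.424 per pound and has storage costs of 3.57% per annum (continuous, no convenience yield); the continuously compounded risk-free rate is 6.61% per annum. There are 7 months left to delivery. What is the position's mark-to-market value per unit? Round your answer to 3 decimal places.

-$0.086 per pound

Current fair forward for the remaining 7 months: F = S·e^((r + u)·T), (r + u) = 0.0661 + 0.0357 = 0.1018
F = 1.424 · e^(0.1018 × 7/12) = 1.424 × 1.061182 = 1.5111
Value of long forward = (F − K)·e^(−rT) = (1.5111 − 1.422) · e^(−0.0661·7/12)
= 0.0891 × 0.962176 = 0.086
Short position value = −(long value) = -$0.086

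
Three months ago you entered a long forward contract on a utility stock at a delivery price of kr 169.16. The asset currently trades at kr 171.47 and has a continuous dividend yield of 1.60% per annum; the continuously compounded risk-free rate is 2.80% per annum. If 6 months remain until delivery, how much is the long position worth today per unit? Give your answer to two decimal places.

Current fair forward for the remaining 6 months: F = S·e^((r − q)·T), (r − q) = 0.0280 − 0.0160 = 0.0120
F = 171.47 · e^(0.0120 × 6/12) = 171.47 × 1.006018 = 172.5019
Value of long forward = (F − K)·e^(−rT) = (172.5019 − 169.16) · e^(−0.0280·6/12)
= 3.3419 × 0.986098 = 3.30

kr 3.30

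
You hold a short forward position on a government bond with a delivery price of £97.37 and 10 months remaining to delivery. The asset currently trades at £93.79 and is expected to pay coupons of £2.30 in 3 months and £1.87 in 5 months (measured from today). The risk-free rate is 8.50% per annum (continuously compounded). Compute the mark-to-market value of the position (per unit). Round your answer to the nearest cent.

PV(remaining coupons) I = 2.30·e^(−0.0850·3/12) + 1.87·e^(−0.0850·5/12) = 4.0566
Current forward F = (S − I)·e^(rT) = (93.79 − 4.0566)·e^(0.0850·10/12) = 89.7334 × 1.073402 = 96.3200
Value (long) = (F − K)·e^(−rT) = (96.3200 − 97.37) × 0.931617 = -0.9782
Short position value = −(long value) = £0.98

£0.98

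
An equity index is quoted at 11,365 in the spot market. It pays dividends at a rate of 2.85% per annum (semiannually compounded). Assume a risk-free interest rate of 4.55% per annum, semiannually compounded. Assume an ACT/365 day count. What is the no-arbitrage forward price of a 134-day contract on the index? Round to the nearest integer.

11,435

F = S · (1+r/2)^(2T) / (1+q/2)^(2T)
= 11365 × 1.016654 / 1.010443 = 11365 × 1.006147
F = 11,435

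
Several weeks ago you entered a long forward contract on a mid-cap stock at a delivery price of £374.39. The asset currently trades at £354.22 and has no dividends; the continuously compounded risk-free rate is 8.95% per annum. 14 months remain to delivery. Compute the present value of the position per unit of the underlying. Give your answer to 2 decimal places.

Current fair forward for the remaining 14 months: F = S·e^(r·T), r = 0.0895
F = 354.22 · e^(0.0895 × 14/12) = 354.22 × 1.110063 = 393.2065
Value of long forward = (F − K)·e^(−rT) = (393.2065 − 374.39) · e^(−0.0895·14/12)
= 18.8165 × 0.900850 = 16.95

£16.95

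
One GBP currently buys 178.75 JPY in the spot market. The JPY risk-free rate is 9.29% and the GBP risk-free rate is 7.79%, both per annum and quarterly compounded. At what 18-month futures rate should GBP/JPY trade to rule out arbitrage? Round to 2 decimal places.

By covered interest parity, F = S · (1+r_JPY/4)^(4T) / (1+r_GBP/4)^(4T)
= 178.75 × 1.147696 / 1.122689 = 178.75 × 1.022274
F = 182.73 JPY per GBP

182.73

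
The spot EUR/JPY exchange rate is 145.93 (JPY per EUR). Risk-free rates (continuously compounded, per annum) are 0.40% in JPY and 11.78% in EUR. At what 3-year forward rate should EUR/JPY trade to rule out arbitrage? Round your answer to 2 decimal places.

F = S·e^((r_JPY − r_EUR)T) = 145.93 · e^((0.0040 − 0.1178) × 3)
= 145.93 · e^-0.341400 = 145.93 × 0.710775
F = 103.72 JPY per EUR

103.72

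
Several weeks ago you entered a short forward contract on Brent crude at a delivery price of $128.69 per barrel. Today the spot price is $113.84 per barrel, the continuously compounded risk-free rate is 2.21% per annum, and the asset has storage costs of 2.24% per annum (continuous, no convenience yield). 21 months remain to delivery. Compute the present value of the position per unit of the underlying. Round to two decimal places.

$5.42 per barrel

Current fair forward for the remaining 21 months: F = S·e^((r + u)·T), (r + u) = 0.0221 + 0.0224 = 0.0445
F = 113.84 · e^(0.0445 × 21/12) = 113.84 × 1.080988 = 123.0597
Value of long forward = (F − K)·e^(−rT) = (123.0597 − 128.69) · e^(−0.0221·21/12)
= -5.6303 × 0.962063 = -5.42
Short position value = −(long value) = $5.42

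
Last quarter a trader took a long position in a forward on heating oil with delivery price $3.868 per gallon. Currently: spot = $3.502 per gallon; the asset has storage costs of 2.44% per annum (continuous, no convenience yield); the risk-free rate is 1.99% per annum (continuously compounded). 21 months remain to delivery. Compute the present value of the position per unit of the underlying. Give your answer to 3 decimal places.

Current fair forward for the remaining 21 months: F = S·e^((r + u)·T), (r + u) = 0.0199 + 0.0244 = 0.0443
F = 3.502 · e^(0.0443 × 21/12) = 3.502 × 1.080609 = 3.7843
Value of long forward = (F − K)·e^(−rT) = (3.7843 − 3.868) · e^(−0.0199·21/12)
= -0.0837 × 0.965774 = -0.081

-$0.081 per gallon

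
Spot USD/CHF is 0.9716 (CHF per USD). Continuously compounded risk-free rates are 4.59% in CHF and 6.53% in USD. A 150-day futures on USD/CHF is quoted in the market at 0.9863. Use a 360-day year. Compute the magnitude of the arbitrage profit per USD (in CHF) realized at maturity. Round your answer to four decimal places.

Fair futures: F* = S·e^(carry·T), with carry = (r_CHF − r_USD) = 0.0459 − 0.0653 = -0.0194
F* = 0.9716 · e^(-0.0194 × 150/360) = 0.9716 · e^-0.008083 = 0.9716 × 0.991950 = 0.9638
Market 0.9863 > fair 0.9638: forward overpriced → cash-and-carry (buy spot, short the forward).
At maturity, profit = |F_mkt − F*| = |0.9863 − 0.9638| = 0.0225 per USD (in CHF)

0.0225 per USD (in CHF)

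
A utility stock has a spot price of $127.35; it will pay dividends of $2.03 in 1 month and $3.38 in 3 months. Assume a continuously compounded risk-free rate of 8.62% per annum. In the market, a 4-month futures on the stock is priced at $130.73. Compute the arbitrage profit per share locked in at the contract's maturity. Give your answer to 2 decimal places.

PV(dividends) I = 2.03·e^(−0.0862·1/12) + 3.38·e^(−0.0862·3/12) = 5.3234
Fair futures F* = (S − I)·e^(rT) = (127.35 − 5.3234)·e^0.028733 = 122.0266 × 1.029150 = 125.5837
Market $130.73 > fair 125.5837: forward overpriced → cash-and-carry (borrow at r, buy the stock and collect the dividends, short the forward).
Profit at T = |F_mkt − F*| = |130.73 − 125.5837| = $5.15 per share

$5.15 per share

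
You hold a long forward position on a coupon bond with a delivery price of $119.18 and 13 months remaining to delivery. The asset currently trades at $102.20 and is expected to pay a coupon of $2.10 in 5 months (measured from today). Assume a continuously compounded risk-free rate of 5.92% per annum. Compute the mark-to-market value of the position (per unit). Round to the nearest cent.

-$11.63

PV(remaining coupons) I = 2.10·e^(−0.0592·5/12) = 2.0488
Current forward F = (S − I)·e^(rT) = (102.20 − 2.0488)·e^(0.0592·13/12) = 100.1512 × 1.066235 = 106.7847
Value (long) = (F − K)·e^(−rT) = (106.7847 − 119.18) × 0.937880 = -11.6253
Value = -$11.63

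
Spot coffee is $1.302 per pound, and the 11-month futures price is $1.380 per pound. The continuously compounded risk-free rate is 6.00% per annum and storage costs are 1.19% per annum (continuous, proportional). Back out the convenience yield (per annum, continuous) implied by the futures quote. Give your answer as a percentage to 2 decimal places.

F = S·e^((r+u−y)T) ⇒ (r+u−y) = ln(F/S)/T
ln(1.380/1.302) = 0.058182; /T ⇒ 0.063471
y = r + u − ln(F/S)/T = 0.0600 + 0.0119 − 0.063471 = 0.008429
y = 0.84%

0.84%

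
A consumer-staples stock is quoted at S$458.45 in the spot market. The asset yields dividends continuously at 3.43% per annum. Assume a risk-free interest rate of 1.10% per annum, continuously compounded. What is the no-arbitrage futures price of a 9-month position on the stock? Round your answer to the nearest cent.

F = S·e^((r − q)T) = 458.45 · e^((0.0110 − 0.0343) × 9/12)
= 458.45 · e^-0.017475 = 458.45 × 0.982677
F = S$450.51

S$450.51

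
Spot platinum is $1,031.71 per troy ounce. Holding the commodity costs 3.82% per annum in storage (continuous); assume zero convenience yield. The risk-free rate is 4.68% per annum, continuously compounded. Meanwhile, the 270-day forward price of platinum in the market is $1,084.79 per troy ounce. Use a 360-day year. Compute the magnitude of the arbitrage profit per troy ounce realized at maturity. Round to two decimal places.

$14.83 per troy ounce

Fair forward: F* = S·e^(carry·T), with carry = (r + u) = 0.0468 + 0.0382 = 0.0850
F* = 1031.71 · e^(0.0850 × 270/360) = 1031.71 · e^0.06375000 = 1031.71 × 1.06582591 = $1099.6232
Market $1084.79 < fair $1099.6232: forward underpriced → reverse cash-and-carry (short spot, go long the forward).
At maturity, profit = |F_mkt − F*| = |1084.79 − 1099.6232| = $14.83 per troy ounce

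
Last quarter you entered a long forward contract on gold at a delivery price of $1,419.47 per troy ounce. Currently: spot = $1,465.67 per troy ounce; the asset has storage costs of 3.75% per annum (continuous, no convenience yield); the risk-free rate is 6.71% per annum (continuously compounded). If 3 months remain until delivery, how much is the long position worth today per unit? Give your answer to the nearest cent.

Current fair forward for the remaining 3 months: F = S·e^((r + u)·T), (r + u) = 0.0671 + 0.0375 = 0.1046
F = 1465.67 · e^(0.1046 × 3/12) = 1465.67 × 1.02649491 = 1504.5028
Value of long forward = (F − K)·e^(−rT) = (1504.5028 − 1419.47) · e^(−0.0671·3/12)
= 85.0328 × 0.98336492 = 83.62

$83.62 per troy ounce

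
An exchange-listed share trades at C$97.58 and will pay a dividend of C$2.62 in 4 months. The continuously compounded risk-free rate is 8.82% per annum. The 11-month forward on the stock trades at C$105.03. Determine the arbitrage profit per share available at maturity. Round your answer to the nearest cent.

PV(dividends) I = 2.62·e^(−0.0882·4/12) = 2.5441
Fair forward F* = (S − I)·e^(rT) = (97.58 − 2.5441)·e^0.080850 = 95.0359 × 1.084208 = 103.0387
Market C$105.03 > fair 103.0387: forward overpriced → cash-and-carry (borrow at r, buy the stock and collect the dividends, short the forward).
Profit at T = |F_mkt − F*| = |105.03 − 103.0387| = C$1.99 per share

C$1.99 per share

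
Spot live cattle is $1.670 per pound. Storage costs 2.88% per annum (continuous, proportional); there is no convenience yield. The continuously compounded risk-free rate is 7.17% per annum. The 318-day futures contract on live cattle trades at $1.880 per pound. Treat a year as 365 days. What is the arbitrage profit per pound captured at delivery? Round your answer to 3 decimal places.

Fair futures: F* = S·e^(carry·T), with carry = (r + u) = 0.0717 + 0.0288 = 0.1005
F* = 1.670 · e^(0.1005 × 318/365) = 1.670 · e^0.087559 = 1.670 × 1.091507 = $1.8228
Market $1.880 > fair $1.8228: forward overpriced → cash-and-carry (buy spot, short the forward).
At maturity, profit = |F_mkt − F*| = |1.880 − 1.8228| = $0.057 per pound

$0.057 per pound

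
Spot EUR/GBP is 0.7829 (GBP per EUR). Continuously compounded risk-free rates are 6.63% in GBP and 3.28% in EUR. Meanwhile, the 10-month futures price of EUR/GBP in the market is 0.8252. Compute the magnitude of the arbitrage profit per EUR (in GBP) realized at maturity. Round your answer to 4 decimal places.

Fair futures: F* = S·e^(carry·T), with carry = (r_GBP − r_EUR) = 0.0663 − 0.0328 = 0.0335
F* = 0.7829 · e^(0.0335 × 10/12) = 0.7829 · e^0.027917 = 0.7829 × 1.028310 = 0.8051
Market 0.8252 > fair 0.8051: forward overpriced → cash-and-carry (buy spot, short the forward).
At maturity, profit = |F_mkt − F*| = |0.8252 − 0.8051| = 0.0201 per EUR (in GBP)

0.0201 per EUR (in GBP)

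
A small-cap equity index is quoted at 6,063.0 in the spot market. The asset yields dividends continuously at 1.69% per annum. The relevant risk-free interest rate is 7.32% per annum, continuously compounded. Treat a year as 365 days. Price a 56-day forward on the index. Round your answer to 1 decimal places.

F = S·e^((r − q)T) = 6063.0 · e^((0.0732 − 0.0169) × 56/365)
= 6063.0 · e^0.008638 = 6063.0 × 1.008675
F = 6,115.6

6,115.6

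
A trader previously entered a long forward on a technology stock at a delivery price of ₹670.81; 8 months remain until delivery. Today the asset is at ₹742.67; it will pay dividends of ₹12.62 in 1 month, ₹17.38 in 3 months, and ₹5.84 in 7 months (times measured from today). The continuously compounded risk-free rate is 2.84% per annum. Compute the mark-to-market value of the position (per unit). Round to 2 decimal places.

₹48.85

PV(remaining dividends) I = 12.62·e^(−0.0284·1/12) + 17.38·e^(−0.0284·3/12) + 5.84·e^(−0.0284·7/12) = 35.5913
Current forward F = (S − I)·e^(rT) = (742.67 − 35.5913)·e^(0.0284·8/12) = 707.0787 × 1.019114 = 720.5938
Value (long) = (F − K)·e^(−rT) = (720.5938 − 670.81) × 0.981245 = 48.8501
Value = ₹48.85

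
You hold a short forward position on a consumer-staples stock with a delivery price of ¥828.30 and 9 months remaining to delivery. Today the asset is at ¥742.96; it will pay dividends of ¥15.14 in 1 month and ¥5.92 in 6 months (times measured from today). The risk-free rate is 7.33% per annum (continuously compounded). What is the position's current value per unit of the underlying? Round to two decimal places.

PV(remaining dividends) I = 15.14·e^(−0.0733·1/12) + 5.92·e^(−0.0733·6/12) = 20.7548
Current forward F = (S − I)·e^(rT) = (742.96 − 20.7548)·e^(0.0733·9/12) = 722.2052 × 1.056514 = 763.0199
Value (long) = (F − K)·e^(−rT) = (763.0199 − 828.30) × 0.946509 = -61.7882
Short position value = −(long value) = ¥61.79

¥61.79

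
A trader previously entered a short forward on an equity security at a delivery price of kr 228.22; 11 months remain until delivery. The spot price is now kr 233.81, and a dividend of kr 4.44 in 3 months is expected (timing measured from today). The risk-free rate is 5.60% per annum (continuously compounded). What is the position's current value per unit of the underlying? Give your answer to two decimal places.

PV(remaining dividends) I = 4.44·e^(−0.0560·3/12) = 4.3783
Current forward F = (S − I)·e^(rT) = (233.81 − 4.3783)·e^(0.0560·11/12) = 229.4317 × 1.052674 = 241.5168
Value (long) = (F − K)·e^(−rT) = (241.5168 − 228.22) × 0.949962 = 12.6315
Short position value = −(long value) = -kr 12.63

-kr 12.63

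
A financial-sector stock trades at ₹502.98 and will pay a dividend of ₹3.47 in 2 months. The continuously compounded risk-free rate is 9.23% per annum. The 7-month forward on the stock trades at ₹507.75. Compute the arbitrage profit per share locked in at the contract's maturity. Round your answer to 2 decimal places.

₹19.45 per share

PV(dividends) I = 3.47·e^(−0.0923·2/12) = 3.4170
Fair forward F* = (S − I)·e^(rT) = (502.98 − 3.4170)·e^0.053842 = 499.5630 × 1.055318 = 527.1978
Market ₹507.75 < fair 527.1978: forward underpriced → reverse cash-and-carry (short the stock, invest proceeds at r, pay the dividends, go long the forward).
Profit at T = |F_mkt − F*| = |507.75 − 527.1978| = ₹19.45 per share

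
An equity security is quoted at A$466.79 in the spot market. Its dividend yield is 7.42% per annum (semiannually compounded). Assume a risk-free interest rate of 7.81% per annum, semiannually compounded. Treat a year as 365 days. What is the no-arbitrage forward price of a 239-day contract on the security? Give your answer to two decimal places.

A$467.94

F = S · (1+r/2)^(2T) / (1+q/2)^(2T)
= 466.79 × 1.051446 / 1.048862 = 466.79 × 1.002464
F = A$467.94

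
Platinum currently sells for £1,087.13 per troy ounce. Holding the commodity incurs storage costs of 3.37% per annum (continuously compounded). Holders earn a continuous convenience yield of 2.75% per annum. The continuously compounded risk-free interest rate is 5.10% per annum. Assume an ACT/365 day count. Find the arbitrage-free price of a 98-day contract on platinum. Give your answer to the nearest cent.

Net carry = r + u − y = 0.0510 + 0.0337 − 0.0275 = 0.0572
F = S·e^((r+u−y)T) = 1087.13 · e^(0.0572 × 98/365) = 1087.13 · e^0.01535781
= 1087.13 × 1.01547635 = £1,103.95 per troy ounce

£1,103.95 per troy ounce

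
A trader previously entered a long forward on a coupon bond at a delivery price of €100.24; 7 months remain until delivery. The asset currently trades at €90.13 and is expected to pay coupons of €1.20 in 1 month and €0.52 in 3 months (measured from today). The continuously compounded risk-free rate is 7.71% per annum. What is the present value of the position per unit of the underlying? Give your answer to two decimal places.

PV(remaining coupons) I = 1.20·e^(−0.0771·1/12) + 0.52·e^(−0.0771·3/12) = 1.7024
Current forward F = (S − I)·e^(rT) = (90.13 − 1.7024)·e^(0.0771·7/12) = 88.4276 × 1.046002 = 92.4954
Value (long) = (F − K)·e^(−rT) = (92.4954 − 100.24) × 0.956021 = -7.4040
Value = -€7.40

-€7.40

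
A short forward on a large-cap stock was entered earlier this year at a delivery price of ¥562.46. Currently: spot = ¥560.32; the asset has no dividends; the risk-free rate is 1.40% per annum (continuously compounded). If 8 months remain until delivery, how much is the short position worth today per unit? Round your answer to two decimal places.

Current fair forward for the remaining 8 months: F = S·e^(r·T), r = 0.0140
F = 560.32 · e^(0.0140 × 8/12) = 560.32 × 1.009377 = 565.5741
Value of long forward = (F − K)·e^(−rT) = (565.5741 − 562.46) · e^(−0.0140·8/12)
= 3.1141 × 0.990710 = 3.09
Short position value = −(long value) = -¥3.09

-¥3.09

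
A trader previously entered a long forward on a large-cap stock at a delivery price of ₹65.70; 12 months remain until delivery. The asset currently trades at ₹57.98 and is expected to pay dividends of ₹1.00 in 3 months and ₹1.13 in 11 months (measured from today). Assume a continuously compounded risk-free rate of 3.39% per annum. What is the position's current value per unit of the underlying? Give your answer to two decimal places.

-₹7.62

PV(remaining dividends) I = 1.00·e^(−0.0339·3/12) + 1.13·e^(−0.0339·11/12) = 2.0870
Current forward F = (S − I)·e^(rT) = (57.98 − 2.0870)·e^(0.0339·12/12) = 55.8930 × 1.034481 = 57.8202
Value (long) = (F − K)·e^(−rT) = (57.8202 − 65.70) × 0.966668 = -7.6172
Value = -₹7.62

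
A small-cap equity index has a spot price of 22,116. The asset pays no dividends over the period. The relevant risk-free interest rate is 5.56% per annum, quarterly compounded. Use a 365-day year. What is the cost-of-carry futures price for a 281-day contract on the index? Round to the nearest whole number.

F = S · (1+r/4)^(4T)
= 22116 × 1.043426
F = 23,076

23,076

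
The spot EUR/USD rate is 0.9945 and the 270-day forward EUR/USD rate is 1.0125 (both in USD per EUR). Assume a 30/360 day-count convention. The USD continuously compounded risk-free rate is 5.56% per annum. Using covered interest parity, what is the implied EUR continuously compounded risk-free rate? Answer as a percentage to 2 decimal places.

F = S·e^((r_USD − r_EUR)T) ⇒ r_EUR = r_USD − ln(F/S)/T
ln(1.0125/0.9945) = 0.017938; /(270/360) = 0.023917
r_EUR = 0.0556 − 0.023917 = 0.031683
r_EUR = 3.17%

3.17%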